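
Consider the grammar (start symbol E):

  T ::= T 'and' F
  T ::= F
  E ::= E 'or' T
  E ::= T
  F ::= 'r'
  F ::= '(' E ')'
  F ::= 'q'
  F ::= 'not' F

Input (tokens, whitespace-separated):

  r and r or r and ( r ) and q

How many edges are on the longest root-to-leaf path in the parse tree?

7

[E [E [T [T [F r]] and [F r]]] or [T [T [T [F r]] and [F ( [E [T [F r]]] )]] and [F q]]]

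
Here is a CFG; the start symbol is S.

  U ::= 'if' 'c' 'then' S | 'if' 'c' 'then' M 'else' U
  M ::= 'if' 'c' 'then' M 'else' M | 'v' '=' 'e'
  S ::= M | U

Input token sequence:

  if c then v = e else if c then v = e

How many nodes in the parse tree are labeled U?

[S [U if c then [M v = e] else [U if c then [S [M v = e]]]]]

2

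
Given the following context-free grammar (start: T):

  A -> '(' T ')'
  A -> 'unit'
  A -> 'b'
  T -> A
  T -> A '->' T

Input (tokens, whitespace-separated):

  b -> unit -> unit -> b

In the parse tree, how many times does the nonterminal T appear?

4

[T [A b] -> [T [A unit] -> [T [A unit] -> [T [A b]]]]]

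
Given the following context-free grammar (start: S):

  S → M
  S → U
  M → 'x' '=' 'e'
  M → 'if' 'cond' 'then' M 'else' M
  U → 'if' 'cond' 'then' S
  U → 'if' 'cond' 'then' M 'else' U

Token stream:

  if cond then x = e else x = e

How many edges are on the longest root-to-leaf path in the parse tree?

[S [M if cond then [M x = e] else [M x = e]]]

3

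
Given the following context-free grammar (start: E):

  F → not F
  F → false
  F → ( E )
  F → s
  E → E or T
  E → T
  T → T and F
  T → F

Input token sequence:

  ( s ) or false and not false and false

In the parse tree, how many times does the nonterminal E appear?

[E [E [T [F ( [E [T [F s]]] )]]] or [T [T [T [F false]] and [F not [F false]]] and [F false]]]

3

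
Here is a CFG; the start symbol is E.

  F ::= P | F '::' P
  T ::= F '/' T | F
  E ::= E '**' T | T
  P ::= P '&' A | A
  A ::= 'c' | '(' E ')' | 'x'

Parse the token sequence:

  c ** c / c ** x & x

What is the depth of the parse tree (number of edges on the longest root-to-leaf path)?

[E [E [E [T [F [P [A c]]]]] ** [T [F [P [A c]]] / [T [F [P [A c]]]]]] ** [T [F [P [P [A x]] & [A x]]]]]

7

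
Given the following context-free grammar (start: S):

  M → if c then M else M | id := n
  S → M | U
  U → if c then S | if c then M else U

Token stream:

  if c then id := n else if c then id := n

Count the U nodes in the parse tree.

[S [U if c then [M id := n] else [U if c then [S [M id := n]]]]]

2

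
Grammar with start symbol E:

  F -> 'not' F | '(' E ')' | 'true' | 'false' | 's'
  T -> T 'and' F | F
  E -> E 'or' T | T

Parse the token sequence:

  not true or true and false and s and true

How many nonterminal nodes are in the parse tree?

[E [E [T [F not [F true]]]] or [T [T [T [T [F true]] and [F false]] and [F s]] and [F true]]]

13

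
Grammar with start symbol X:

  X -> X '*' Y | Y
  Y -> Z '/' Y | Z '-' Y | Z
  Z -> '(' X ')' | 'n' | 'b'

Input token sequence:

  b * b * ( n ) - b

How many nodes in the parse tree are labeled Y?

[X [X [X [Y [Z b]]] * [Y [Z b]]] * [Y [Z ( [X [Y [Z n]]] )] - [Y [Z b]]]]

5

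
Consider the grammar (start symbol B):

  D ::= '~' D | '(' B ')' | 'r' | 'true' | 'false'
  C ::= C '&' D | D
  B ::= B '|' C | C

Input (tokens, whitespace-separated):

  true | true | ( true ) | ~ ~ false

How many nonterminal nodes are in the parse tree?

17

[B [B [B [B [C [D true]]] | [C [D true]]] | [C [D ( [B [C [D true]]] )]]] | [C [D ~ [D ~ [D false]]]]]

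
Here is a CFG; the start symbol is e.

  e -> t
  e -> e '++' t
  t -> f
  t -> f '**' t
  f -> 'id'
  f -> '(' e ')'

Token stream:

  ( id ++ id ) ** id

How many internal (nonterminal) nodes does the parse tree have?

11

[e [t [f ( [e [e [t [f id]]] ++ [t [f id]]] )] ** [t [f id]]]]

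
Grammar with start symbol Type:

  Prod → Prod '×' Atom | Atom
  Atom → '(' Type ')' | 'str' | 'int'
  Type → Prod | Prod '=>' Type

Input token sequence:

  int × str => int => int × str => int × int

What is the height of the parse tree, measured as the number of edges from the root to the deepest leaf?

[Type [Prod [Prod [Atom int]] × [Atom str]] => [Type [Prod [Atom int]] => [Type [Prod [Prod [Atom int]] × [Atom str]] => [Type [Prod [Prod [Atom int]] × [Atom int]]]]]]

7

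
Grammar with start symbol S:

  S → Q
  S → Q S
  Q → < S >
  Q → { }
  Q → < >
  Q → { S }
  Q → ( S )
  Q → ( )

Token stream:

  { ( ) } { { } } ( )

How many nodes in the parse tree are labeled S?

[S [Q { [S [Q ( )]] }] [S [Q { [S [Q { }]] }] [S [Q ( )]]]]

5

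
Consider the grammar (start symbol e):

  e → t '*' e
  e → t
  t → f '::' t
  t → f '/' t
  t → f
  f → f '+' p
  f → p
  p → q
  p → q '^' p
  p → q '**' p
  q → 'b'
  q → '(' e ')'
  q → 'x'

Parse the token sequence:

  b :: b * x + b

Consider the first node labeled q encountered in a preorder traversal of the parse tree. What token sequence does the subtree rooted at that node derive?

[e [t [f [p [q b]]] :: [t [f [p [q b]]]]] * [e [t [f [f [p [q x]]] + [p [q b]]]]]]

b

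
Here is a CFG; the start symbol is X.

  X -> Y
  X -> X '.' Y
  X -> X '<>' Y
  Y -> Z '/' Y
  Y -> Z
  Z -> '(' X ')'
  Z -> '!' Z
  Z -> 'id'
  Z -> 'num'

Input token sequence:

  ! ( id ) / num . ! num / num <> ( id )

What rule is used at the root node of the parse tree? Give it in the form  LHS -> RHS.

X -> X '<>' Y

[X [X [X [Y [Z ! [Z ( [X [Y [Z id]]] )]] / [Y [Z num]]]] . [Y [Z ! [Z num]] / [Y [Z num]]]] <> [Y [Z ( [X [Y [Z id]]] )]]]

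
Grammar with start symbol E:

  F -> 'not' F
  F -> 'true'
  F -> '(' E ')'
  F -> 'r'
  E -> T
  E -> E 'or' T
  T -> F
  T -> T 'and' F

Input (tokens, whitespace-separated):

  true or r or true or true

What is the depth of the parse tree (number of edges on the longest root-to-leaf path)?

[E [E [E [E [T [F true]]] or [T [F r]]] or [T [F true]]] or [T [F true]]]

6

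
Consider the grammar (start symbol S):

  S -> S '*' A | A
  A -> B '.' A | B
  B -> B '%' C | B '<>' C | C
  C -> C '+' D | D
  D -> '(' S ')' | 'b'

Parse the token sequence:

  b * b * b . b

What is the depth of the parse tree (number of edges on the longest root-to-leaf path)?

7

[S [S [S [A [B [C [D b]]]]] * [A [B [C [D b]]]]] * [A [B [C [D b]]] . [A [B [C [D b]]]]]]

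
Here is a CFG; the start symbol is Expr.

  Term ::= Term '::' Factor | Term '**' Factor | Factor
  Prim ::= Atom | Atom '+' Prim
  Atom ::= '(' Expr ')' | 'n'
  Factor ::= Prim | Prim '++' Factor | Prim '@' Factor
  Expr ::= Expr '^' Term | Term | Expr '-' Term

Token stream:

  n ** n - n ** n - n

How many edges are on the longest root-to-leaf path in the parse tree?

8

[Expr [Expr [Expr [Term [Term [Factor [Prim [Atom n]]]] ** [Factor [Prim [Atom n]]]]] - [Term [Term [Factor [Prim [Atom n]]]] ** [Factor [Prim [Atom n]]]]] - [Term [Factor [Prim [Atom n]]]]]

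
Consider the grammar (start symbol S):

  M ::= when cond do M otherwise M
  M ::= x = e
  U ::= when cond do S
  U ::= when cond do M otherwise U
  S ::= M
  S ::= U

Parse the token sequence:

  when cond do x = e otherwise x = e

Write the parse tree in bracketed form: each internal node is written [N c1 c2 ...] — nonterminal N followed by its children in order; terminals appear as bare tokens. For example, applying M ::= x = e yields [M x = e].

[S [M when cond do [M x = e] otherwise [M x = e]]]

S
M
when cond do M otherwise M
when cond do x = e otherwise M
when cond do x = e otherwise x = e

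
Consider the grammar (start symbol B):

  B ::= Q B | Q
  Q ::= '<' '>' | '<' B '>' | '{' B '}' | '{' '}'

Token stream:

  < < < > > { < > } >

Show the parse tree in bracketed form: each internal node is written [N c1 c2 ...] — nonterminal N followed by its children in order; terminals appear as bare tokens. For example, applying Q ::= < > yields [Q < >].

B
Q
< B >
< Q B >
< < B > B >
< < Q > B >
< < < > > B >
< < < > > Q >
< < < > > { B } >
< < < > > { Q } >
< < < > > { < > } >

[B [Q < [B [Q < [B [Q < >]] >] [B [Q { [B [Q < >]] }]]] >]]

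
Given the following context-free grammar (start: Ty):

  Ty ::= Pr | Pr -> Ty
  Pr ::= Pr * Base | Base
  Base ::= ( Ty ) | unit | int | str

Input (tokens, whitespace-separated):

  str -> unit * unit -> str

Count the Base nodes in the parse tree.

[Ty [Pr [Base str]] -> [Ty [Pr [Pr [Base unit]] * [Base unit]] -> [Ty [Pr [Base str]]]]]

4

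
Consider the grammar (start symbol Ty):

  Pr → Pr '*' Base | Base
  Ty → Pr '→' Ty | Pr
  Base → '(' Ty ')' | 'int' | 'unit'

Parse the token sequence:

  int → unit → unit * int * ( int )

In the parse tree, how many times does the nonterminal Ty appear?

[Ty [Pr [Base int]] → [Ty [Pr [Base unit]] → [Ty [Pr [Pr [Pr [Base unit]] * [Base int]] * [Base ( [Ty [Pr [Base int]]] )]]]]]

4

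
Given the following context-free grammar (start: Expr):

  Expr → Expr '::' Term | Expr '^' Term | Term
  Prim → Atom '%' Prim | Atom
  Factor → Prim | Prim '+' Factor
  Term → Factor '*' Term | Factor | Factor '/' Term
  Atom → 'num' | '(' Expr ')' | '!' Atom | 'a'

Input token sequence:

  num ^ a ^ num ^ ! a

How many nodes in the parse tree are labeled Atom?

5

[Expr [Expr [Expr [Expr [Term [Factor [Prim [Atom num]]]]] ^ [Term [Factor [Prim [Atom a]]]]] ^ [Term [Factor [Prim [Atom num]]]]] ^ [Term [Factor [Prim [Atom ! [Atom a]]]]]]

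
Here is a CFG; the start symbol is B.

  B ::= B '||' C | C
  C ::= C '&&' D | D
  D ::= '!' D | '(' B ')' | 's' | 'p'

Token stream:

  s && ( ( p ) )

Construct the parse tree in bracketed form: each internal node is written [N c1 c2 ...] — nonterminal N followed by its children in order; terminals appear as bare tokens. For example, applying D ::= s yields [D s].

[B [C [C [D s]] && [D ( [B [C [D ( [B [C [D p]]] )]]] )]]]

B
C
C && D
D && D
s && D
s && ( B )
s && ( C )
s && ( D )
s && ( ( B ) )
s && ( ( C ) )
s && ( ( D ) )
s && ( ( p ) )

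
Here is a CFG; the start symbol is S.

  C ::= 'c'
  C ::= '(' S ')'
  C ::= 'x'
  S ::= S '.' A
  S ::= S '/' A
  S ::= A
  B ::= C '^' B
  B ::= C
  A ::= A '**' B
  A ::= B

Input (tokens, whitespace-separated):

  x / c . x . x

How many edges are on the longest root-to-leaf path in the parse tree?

[S [S [S [S [A [B [C x]]]] / [A [B [C c]]]] . [A [B [C x]]]] . [A [B [C x]]]]

7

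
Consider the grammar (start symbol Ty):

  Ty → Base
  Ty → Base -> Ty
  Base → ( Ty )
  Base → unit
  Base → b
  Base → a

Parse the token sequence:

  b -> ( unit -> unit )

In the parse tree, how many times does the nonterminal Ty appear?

4

[Ty [Base b] -> [Ty [Base ( [Ty [Base unit] -> [Ty [Base unit]]] )]]]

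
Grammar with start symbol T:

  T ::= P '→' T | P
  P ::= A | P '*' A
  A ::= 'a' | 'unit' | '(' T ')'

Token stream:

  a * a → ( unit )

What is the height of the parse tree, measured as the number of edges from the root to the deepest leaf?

[T [P [P [A a]] * [A a]] → [T [P [A ( [T [P [A unit]]] )]]]]

7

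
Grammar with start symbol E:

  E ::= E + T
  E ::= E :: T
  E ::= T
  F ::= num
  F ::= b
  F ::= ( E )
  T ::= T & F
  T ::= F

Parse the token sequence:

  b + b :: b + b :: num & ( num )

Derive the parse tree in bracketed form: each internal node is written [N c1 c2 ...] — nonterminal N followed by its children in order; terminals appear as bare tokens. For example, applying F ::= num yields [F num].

E
E :: T
E + T :: T
E :: T + T :: T
E + T :: T + T :: T
T + T :: T + T :: T
F + T :: T + T :: T
b + T :: T + T :: T
b + F :: T + T :: T
b + b :: T + T :: T
b + b :: F + T :: T
b + b :: b + T :: T
b + b :: b + F :: T
b + b :: b + b :: T
b + b :: b + b :: T & F
b + b :: b + b :: F & F
b + b :: b + b :: num & F
b + b :: b + b :: num & ( E )
b + b :: b + b :: num & ( T )
b + b :: b + b :: num & ( F )
b + b :: b + b :: num & ( num )

[E [E [E [E [E [T [F b]]] + [T [F b]]] :: [T [F b]]] + [T [F b]]] :: [T [T [F num]] & [F ( [E [T [F num]]] )]]]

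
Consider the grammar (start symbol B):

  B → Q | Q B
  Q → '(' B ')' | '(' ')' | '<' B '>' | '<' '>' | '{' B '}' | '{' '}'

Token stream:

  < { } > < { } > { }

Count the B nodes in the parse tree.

5

[B [Q < [B [Q { }]] >] [B [Q < [B [Q { }]] >] [B [Q { }]]]]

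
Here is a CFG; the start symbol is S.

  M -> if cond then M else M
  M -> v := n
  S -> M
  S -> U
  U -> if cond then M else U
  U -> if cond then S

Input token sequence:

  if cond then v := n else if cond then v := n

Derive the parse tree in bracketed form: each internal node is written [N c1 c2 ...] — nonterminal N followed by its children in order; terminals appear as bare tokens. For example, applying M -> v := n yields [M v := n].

S
U
if cond then M else U
if cond then v := n else U
if cond then v := n else if cond then S
if cond then v := n else if cond then M
if cond then v := n else if cond then v := n

[S [U if cond then [M v := n] else [U if cond then [S [M v := n]]]]]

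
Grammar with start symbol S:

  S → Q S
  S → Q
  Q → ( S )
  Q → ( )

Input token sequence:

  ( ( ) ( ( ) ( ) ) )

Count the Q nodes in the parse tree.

[S [Q ( [S [Q ( )] [S [Q ( [S [Q ( )] [S [Q ( )]]] )]]] )]]

5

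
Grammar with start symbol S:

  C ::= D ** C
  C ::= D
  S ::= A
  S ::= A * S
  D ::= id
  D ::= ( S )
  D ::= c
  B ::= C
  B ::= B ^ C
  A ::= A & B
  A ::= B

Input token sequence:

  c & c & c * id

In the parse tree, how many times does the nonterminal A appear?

[S [A [A [A [B [C [D c]]]] & [B [C [D c]]]] & [B [C [D c]]]] * [S [A [B [C [D id]]]]]]

4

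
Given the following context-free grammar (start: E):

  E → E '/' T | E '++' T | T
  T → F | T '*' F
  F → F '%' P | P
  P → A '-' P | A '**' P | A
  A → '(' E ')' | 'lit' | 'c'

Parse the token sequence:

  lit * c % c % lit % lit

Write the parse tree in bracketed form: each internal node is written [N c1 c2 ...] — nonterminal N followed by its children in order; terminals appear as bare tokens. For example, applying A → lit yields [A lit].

[E [T [T [F [P [A lit]]]] * [F [F [F [F [P [A c]]] % [P [A c]]] % [P [A lit]]] % [P [A lit]]]]]

E
T
T * F
F * F
P * F
A * F
lit * F
lit * F % P
lit * F % P % P
lit * F % P % P % P
lit * P % P % P % P
lit * A % P % P % P
lit * c % P % P % P
lit * c % A % P % P
lit * c % c % P % P
lit * c % c % A % P
lit * c % c % lit % P
lit * c % c % lit % A
lit * c % c % lit % lit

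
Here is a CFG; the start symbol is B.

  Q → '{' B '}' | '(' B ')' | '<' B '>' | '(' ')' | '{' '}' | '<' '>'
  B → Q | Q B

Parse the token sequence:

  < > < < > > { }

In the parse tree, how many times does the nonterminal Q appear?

4

[B [Q < >] [B [Q < [B [Q < >]] >] [B [Q { }]]]]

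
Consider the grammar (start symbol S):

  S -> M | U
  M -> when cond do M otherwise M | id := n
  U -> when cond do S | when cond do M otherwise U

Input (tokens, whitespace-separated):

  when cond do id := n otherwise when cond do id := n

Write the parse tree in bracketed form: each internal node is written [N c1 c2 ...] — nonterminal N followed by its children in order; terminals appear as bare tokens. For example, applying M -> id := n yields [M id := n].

S
U
when cond do M otherwise U
when cond do id := n otherwise U
when cond do id := n otherwise when cond do S
when cond do id := n otherwise when cond do M
when cond do id := n otherwise when cond do id := n

[S [U when cond do [M id := n] otherwise [U when cond do [S [M id := n]]]]]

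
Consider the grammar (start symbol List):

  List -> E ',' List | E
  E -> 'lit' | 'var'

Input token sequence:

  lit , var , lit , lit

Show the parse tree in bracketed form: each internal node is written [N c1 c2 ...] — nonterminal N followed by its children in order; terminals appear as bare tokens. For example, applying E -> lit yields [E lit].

[List [E lit] , [List [E var] , [List [E lit] , [List [E lit]]]]]

List
E , List
lit , List
lit , E , List
lit , var , List
lit , var , E , List
lit , var , lit , List
lit , var , lit , E
lit , var , lit , lit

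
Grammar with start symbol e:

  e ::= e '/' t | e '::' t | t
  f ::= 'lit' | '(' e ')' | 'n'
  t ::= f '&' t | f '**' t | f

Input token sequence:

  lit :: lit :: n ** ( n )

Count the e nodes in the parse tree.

4

[e [e [e [t [f lit]]] :: [t [f lit]]] :: [t [f n] ** [t [f ( [e [t [f n]]] )]]]]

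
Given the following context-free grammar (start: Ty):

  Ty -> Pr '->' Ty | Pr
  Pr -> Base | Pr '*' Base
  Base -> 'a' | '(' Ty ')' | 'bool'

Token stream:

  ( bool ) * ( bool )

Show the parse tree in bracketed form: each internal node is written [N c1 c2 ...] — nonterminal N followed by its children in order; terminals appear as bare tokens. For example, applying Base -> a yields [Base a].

Ty
Pr
Pr * Base
Base * Base
( Ty ) * Base
( Pr ) * Base
( Base ) * Base
( bool ) * Base
( bool ) * ( Ty )
( bool ) * ( Pr )
( bool ) * ( Base )
( bool ) * ( bool )

[Ty [Pr [Pr [Base ( [Ty [Pr [Base bool]]] )]] * [Base ( [Ty [Pr [Base bool]]] )]]]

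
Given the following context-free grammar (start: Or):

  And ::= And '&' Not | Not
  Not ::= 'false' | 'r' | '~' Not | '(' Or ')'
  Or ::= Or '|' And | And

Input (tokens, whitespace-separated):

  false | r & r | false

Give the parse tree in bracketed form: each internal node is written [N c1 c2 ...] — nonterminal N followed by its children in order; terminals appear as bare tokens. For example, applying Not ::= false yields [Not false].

[Or [Or [Or [And [Not false]]] | [And [And [Not r]] & [Not r]]] | [And [Not false]]]

Or
Or | And
Or | And | And
And | And | And
Not | And | And
false | And | And
false | And & Not | And
false | Not & Not | And
false | r & Not | And
false | r & r | And
false | r & r | Not
false | r & r | false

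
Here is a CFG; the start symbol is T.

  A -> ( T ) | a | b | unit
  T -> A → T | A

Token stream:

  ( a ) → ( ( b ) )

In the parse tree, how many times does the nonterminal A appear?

[T [A ( [T [A a]] )] → [T [A ( [T [A ( [T [A b]] )]] )]]]

5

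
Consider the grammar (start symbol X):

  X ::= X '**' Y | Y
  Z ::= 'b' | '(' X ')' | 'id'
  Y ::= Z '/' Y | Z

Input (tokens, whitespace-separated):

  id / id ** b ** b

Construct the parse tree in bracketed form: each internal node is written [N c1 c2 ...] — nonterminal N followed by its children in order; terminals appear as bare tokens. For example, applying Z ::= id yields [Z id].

[X [X [X [Y [Z id] / [Y [Z id]]]] ** [Y [Z b]]] ** [Y [Z b]]]

X
X ** Y
X ** Y ** Y
Y ** Y ** Y
Z / Y ** Y ** Y
id / Y ** Y ** Y
id / Z ** Y ** Y
id / id ** Y ** Y
id / id ** Z ** Y
id / id ** b ** Y
id / id ** b ** Z
id / id ** b ** b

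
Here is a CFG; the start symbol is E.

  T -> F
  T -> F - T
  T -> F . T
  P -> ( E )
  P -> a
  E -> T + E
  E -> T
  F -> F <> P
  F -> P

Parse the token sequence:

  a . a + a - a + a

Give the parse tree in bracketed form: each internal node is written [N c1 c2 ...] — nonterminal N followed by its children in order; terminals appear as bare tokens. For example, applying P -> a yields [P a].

E
T + E
F . T + E
P . T + E
a . T + E
a . F + E
a . P + E
a . a + E
a . a + T + E
a . a + F - T + E
a . a + P - T + E
a . a + a - T + E
a . a + a - F + E
a . a + a - P + E
a . a + a - a + E
a . a + a - a + T
a . a + a - a + F
a . a + a - a + P
a . a + a - a + a

[E [T [F [P a]] . [T [F [P a]]]] + [E [T [F [P a]] - [T [F [P a]]]] + [E [T [F [P a]]]]]]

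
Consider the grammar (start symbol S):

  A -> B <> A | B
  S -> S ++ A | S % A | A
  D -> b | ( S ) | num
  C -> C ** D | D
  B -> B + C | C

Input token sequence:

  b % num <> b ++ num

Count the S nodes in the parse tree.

3

[S [S [S [A [B [C [D b]]]]] % [A [B [C [D num]]] <> [A [B [C [D b]]]]]] ++ [A [B [C [D num]]]]]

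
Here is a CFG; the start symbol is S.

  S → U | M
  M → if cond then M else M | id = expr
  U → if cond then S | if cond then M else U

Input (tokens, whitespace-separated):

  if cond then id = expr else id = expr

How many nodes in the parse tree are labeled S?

[S [M if cond then [M id = expr] else [M id = expr]]]

1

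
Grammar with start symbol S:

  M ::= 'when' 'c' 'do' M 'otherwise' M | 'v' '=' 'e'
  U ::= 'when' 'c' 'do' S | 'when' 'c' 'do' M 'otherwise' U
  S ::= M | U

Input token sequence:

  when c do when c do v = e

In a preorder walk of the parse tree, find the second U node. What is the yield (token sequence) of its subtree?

when c do v = e

[S [U when c do [S [U when c do [S [M v = e]]]]]]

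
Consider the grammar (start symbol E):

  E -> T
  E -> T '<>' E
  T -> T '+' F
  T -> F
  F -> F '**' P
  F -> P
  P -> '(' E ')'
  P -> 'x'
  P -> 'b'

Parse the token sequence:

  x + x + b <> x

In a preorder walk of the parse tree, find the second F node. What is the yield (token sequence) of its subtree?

[E [T [T [T [F [P x]]] + [F [P x]]] + [F [P b]]] <> [E [T [F [P x]]]]]

x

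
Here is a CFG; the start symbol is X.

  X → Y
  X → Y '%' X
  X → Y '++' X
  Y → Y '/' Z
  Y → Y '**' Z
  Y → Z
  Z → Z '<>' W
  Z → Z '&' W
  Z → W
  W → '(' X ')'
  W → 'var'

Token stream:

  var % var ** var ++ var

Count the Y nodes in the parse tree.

[X [Y [Z [W var]]] % [X [Y [Y [Z [W var]]] ** [Z [W var]]] ++ [X [Y [Z [W var]]]]]]

4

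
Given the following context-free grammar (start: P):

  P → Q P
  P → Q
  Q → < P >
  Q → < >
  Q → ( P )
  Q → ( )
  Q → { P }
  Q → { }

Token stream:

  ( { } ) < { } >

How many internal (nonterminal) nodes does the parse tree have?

8

[P [Q ( [P [Q { }]] )] [P [Q < [P [Q { }]] >]]]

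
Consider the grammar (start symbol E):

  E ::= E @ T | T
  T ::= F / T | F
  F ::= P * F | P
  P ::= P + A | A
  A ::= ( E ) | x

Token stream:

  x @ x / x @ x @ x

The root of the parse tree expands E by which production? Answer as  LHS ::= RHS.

[E [E [E [E [T [F [P [A x]]]]] @ [T [F [P [A x]]] / [T [F [P [A x]]]]]] @ [T [F [P [A x]]]]] @ [T [F [P [A x]]]]]

E ::= E @ T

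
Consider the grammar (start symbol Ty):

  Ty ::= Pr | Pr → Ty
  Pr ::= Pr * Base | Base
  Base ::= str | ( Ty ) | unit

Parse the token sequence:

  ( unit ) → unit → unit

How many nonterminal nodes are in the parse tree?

[Ty [Pr [Base ( [Ty [Pr [Base unit]]] )]] → [Ty [Pr [Base unit]] → [Ty [Pr [Base unit]]]]]

12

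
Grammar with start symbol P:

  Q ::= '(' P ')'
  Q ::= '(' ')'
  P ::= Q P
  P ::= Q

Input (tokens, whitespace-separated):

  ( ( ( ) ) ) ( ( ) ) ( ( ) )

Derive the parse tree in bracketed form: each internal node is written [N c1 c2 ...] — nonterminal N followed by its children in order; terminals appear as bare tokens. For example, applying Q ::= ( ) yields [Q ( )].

P
Q P
( P ) P
( Q ) P
( ( P ) ) P
( ( Q ) ) P
( ( ( ) ) ) P
( ( ( ) ) ) Q P
( ( ( ) ) ) ( P ) P
( ( ( ) ) ) ( Q ) P
( ( ( ) ) ) ( ( ) ) P
( ( ( ) ) ) ( ( ) ) Q
( ( ( ) ) ) ( ( ) ) ( P )
( ( ( ) ) ) ( ( ) ) ( Q )
( ( ( ) ) ) ( ( ) ) ( ( ) )

[P [Q ( [P [Q ( [P [Q ( )]] )]] )] [P [Q ( [P [Q ( )]] )] [P [Q ( [P [Q ( )]] )]]]]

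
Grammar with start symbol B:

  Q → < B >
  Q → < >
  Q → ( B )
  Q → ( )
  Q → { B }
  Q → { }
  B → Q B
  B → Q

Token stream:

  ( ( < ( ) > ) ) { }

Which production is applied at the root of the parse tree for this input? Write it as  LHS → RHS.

B → Q B

[B [Q ( [B [Q ( [B [Q < [B [Q ( )]] >]] )]] )] [B [Q { }]]]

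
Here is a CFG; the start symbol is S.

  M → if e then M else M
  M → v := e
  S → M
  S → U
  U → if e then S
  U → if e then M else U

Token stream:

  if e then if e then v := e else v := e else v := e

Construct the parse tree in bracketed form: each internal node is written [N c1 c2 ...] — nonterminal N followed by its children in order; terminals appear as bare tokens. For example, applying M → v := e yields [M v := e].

S
M
if e then M else M
if e then if e then M else M else M
if e then if e then v := e else M else M
if e then if e then v := e else v := e else M
if e then if e then v := e else v := e else v := e

[S [M if e then [M if e then [M v := e] else [M v := e]] else [M v := e]]]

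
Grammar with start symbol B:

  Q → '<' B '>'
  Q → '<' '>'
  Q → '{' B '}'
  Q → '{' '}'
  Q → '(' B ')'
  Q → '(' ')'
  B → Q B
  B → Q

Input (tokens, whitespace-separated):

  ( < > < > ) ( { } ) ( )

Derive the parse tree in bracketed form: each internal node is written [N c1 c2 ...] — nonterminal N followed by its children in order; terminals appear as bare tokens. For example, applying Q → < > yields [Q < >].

B
Q B
( B ) B
( Q B ) B
( < > B ) B
( < > Q ) B
( < > < > ) B
( < > < > ) Q B
( < > < > ) ( B ) B
( < > < > ) ( Q ) B
( < > < > ) ( { } ) B
( < > < > ) ( { } ) Q
( < > < > ) ( { } ) ( )

[B [Q ( [B [Q < >] [B [Q < >]]] )] [B [Q ( [B [Q { }]] )] [B [Q ( )]]]]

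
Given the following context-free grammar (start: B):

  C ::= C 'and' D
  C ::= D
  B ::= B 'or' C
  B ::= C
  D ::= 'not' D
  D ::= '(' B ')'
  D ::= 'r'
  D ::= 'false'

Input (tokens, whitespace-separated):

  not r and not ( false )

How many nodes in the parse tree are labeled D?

5

[B [C [C [D not [D r]]] and [D not [D ( [B [C [D false]]] )]]]]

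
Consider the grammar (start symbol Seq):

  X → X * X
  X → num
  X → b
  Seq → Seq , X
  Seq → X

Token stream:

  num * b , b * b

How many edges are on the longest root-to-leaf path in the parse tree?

[Seq [Seq [X [X num] * [X b]]] , [X [X b] * [X b]]]

4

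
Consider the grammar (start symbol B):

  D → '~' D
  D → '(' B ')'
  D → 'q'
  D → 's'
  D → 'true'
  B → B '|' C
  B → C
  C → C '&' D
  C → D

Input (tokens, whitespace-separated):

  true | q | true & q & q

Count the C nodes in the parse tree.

[B [B [B [C [D true]]] | [C [D q]]] | [C [C [C [D true]] & [D q]] & [D q]]]

5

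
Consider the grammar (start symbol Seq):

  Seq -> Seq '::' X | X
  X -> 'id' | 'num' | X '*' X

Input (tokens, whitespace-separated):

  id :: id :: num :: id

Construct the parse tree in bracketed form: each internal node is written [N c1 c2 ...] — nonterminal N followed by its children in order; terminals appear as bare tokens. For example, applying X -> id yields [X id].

[Seq [Seq [Seq [Seq [X id]] :: [X id]] :: [X num]] :: [X id]]

Seq
Seq :: X
Seq :: X :: X
Seq :: X :: X :: X
X :: X :: X :: X
id :: X :: X :: X
id :: id :: X :: X
id :: id :: num :: X
id :: id :: num :: id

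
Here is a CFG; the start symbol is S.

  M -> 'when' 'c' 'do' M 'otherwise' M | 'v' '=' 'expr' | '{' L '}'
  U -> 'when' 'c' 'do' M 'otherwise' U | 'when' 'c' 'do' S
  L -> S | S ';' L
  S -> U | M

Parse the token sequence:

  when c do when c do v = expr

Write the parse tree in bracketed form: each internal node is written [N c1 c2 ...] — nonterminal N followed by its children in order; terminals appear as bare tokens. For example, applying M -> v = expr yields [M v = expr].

S
U
when c do S
when c do U
when c do when c do S
when c do when c do M
when c do when c do v = expr

[S [U when c do [S [U when c do [S [M v = expr]]]]]]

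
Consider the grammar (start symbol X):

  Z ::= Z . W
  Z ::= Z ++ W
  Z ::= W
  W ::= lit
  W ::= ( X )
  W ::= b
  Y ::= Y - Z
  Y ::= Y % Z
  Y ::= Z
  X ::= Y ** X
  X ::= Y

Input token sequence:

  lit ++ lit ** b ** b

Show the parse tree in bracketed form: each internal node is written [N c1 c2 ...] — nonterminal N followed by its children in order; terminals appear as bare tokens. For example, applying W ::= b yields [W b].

[X [Y [Z [Z [W lit]] ++ [W lit]]] ** [X [Y [Z [W b]]] ** [X [Y [Z [W b]]]]]]

X
Y ** X
Z ** X
Z ++ W ** X
W ++ W ** X
lit ++ W ** X
lit ++ lit ** X
lit ++ lit ** Y ** X
lit ++ lit ** Z ** X
lit ++ lit ** W ** X
lit ++ lit ** b ** X
lit ++ lit ** b ** Y
lit ++ lit ** b ** Z
lit ++ lit ** b ** W
lit ++ lit ** b ** b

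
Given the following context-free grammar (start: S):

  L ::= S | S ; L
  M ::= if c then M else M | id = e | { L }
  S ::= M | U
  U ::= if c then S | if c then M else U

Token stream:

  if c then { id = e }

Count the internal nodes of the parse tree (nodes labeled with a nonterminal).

[S [U if c then [S [M { [L [S [M id = e]]] }]]]]

7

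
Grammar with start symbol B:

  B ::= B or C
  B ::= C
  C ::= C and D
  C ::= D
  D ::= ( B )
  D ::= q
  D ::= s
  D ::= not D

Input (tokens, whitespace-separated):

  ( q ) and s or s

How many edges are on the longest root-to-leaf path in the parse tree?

[B [B [C [C [D ( [B [C [D q]]] )]] and [D s]]] or [C [D s]]]

8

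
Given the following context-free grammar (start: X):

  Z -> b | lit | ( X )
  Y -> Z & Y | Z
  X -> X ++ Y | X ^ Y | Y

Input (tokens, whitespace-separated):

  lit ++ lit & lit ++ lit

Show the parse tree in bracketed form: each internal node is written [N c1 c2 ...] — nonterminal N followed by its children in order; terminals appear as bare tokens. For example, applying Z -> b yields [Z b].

[X [X [X [Y [Z lit]]] ++ [Y [Z lit] & [Y [Z lit]]]] ++ [Y [Z lit]]]

X
X ++ Y
X ++ Y ++ Y
Y ++ Y ++ Y
Z ++ Y ++ Y
lit ++ Y ++ Y
lit ++ Z & Y ++ Y
lit ++ lit & Y ++ Y
lit ++ lit & Z ++ Y
lit ++ lit & lit ++ Y
lit ++ lit & lit ++ Z
lit ++ lit & lit ++ lit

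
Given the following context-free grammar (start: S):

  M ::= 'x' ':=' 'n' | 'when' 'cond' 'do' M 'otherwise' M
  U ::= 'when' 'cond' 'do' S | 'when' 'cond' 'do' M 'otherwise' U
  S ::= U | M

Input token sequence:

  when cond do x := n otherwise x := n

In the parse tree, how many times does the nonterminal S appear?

1

[S [M when cond do [M x := n] otherwise [M x := n]]]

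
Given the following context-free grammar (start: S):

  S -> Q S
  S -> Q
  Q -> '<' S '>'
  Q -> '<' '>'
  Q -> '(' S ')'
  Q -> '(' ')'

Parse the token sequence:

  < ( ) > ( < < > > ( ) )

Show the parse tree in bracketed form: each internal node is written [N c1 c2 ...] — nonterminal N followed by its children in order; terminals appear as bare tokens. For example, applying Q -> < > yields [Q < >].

S
Q S
< S > S
< Q > S
< ( ) > S
< ( ) > Q
< ( ) > ( S )
< ( ) > ( Q S )
< ( ) > ( < S > S )
< ( ) > ( < Q > S )
< ( ) > ( < < > > S )
< ( ) > ( < < > > Q )
< ( ) > ( < < > > ( ) )

[S [Q < [S [Q ( )]] >] [S [Q ( [S [Q < [S [Q < >]] >] [S [Q ( )]]] )]]]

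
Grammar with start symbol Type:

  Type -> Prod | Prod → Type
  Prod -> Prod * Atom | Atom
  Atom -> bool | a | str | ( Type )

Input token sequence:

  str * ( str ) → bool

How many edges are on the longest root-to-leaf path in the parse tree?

6

[Type [Prod [Prod [Atom str]] * [Atom ( [Type [Prod [Atom str]]] )]] → [Type [Prod [Atom bool]]]]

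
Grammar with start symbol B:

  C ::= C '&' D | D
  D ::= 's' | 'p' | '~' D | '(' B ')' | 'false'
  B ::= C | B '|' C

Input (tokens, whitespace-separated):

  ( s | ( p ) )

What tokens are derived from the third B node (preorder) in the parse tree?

[B [C [D ( [B [B [C [D s]]] | [C [D ( [B [C [D p]]] )]]] )]]]

s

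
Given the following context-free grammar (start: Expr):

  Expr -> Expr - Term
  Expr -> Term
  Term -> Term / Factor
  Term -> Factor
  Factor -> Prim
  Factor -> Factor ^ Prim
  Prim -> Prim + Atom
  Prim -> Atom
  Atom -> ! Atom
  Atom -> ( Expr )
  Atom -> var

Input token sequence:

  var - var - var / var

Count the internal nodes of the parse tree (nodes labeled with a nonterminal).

19

[Expr [Expr [Expr [Term [Factor [Prim [Atom var]]]]] - [Term [Factor [Prim [Atom var]]]]] - [Term [Term [Factor [Prim [Atom var]]]] / [Factor [Prim [Atom var]]]]]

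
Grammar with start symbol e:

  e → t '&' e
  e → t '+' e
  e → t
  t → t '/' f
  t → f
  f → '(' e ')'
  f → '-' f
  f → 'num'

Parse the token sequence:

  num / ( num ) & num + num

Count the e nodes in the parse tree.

[e [t [t [f num]] / [f ( [e [t [f num]]] )]] & [e [t [f num]] + [e [t [f num]]]]]

4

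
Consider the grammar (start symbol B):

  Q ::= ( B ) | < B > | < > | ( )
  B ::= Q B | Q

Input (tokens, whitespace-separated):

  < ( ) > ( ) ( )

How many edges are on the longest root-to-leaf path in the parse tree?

[B [Q < [B [Q ( )]] >] [B [Q ( )] [B [Q ( )]]]]

4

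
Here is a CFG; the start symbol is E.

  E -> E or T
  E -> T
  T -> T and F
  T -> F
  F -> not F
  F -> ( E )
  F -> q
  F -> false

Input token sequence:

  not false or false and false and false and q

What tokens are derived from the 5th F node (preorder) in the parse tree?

false

[E [E [T [F not [F false]]]] or [T [T [T [T [F false]] and [F false]] and [F false]] and [F q]]]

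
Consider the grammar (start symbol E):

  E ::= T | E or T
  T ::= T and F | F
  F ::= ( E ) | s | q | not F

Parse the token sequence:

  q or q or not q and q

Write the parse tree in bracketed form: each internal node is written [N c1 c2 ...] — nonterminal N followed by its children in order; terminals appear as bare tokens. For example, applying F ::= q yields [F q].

E
E or T
E or T or T
T or T or T
F or T or T
q or T or T
q or F or T
q or q or T
q or q or T and F
q or q or F and F
q or q or not F and F
q or q or not q and F
q or q or not q and q

[E [E [E [T [F q]]] or [T [F q]]] or [T [T [F not [F q]]] and [F q]]]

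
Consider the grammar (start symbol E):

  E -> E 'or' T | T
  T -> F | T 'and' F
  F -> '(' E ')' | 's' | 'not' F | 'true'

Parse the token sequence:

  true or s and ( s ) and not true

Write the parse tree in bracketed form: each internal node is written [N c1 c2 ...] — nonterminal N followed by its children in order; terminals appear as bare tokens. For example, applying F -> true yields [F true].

E
E or T
T or T
F or T
true or T
true or T and F
true or T and F and F
true or F and F and F
true or s and F and F
true or s and ( E ) and F
true or s and ( T ) and F
true or s and ( F ) and F
true or s and ( s ) and F
true or s and ( s ) and not F
true or s and ( s ) and not true

[E [E [T [F true]]] or [T [T [T [F s]] and [F ( [E [T [F s]]] )]] and [F not [F true]]]]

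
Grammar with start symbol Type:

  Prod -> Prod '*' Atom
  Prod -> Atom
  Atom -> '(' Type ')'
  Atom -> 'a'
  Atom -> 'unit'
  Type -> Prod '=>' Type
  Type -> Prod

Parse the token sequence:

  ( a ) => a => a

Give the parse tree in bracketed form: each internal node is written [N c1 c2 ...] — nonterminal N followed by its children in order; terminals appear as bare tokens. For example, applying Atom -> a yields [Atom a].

Type
Prod => Type
Atom => Type
( Type ) => Type
( Prod ) => Type
( Atom ) => Type
( a ) => Type
( a ) => Prod => Type
( a ) => Atom => Type
( a ) => a => Type
( a ) => a => Prod
( a ) => a => Atom
( a ) => a => a

[Type [Prod [Atom ( [Type [Prod [Atom a]]] )]] => [Type [Prod [Atom a]] => [Type [Prod [Atom a]]]]]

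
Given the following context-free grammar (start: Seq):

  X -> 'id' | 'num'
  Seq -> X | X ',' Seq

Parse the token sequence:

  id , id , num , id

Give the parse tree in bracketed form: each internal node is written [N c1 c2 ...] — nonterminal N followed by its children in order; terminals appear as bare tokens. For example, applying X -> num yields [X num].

Seq
X , Seq
id , Seq
id , X , Seq
id , id , Seq
id , id , X , Seq
id , id , num , Seq
id , id , num , X
id , id , num , id

[Seq [X id] , [Seq [X id] , [Seq [X num] , [Seq [X id]]]]]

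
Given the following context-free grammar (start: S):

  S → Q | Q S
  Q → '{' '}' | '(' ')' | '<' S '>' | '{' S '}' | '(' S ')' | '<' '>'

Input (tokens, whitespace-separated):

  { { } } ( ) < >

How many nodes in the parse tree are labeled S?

4

[S [Q { [S [Q { }]] }] [S [Q ( )] [S [Q < >]]]]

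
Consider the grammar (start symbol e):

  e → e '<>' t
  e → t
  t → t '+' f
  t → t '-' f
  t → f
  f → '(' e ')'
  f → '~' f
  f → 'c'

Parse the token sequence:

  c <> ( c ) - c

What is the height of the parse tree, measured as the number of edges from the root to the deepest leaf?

7

[e [e [t [f c]]] <> [t [t [f ( [e [t [f c]]] )]] - [f c]]]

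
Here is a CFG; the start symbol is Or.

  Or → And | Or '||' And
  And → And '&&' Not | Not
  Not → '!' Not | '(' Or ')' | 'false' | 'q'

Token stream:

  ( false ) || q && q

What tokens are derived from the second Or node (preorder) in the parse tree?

( false )

[Or [Or [And [Not ( [Or [And [Not false]]] )]]] || [And [And [Not q]] && [Not q]]]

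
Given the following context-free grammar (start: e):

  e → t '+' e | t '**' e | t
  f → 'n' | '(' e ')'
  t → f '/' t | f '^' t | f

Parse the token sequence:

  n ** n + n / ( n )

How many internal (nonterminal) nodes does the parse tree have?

14

[e [t [f n]] ** [e [t [f n]] + [e [t [f n] / [t [f ( [e [t [f n]]] )]]]]]]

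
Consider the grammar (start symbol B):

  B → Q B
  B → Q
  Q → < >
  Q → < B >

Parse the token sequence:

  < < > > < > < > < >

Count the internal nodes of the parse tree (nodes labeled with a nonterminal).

[B [Q < [B [Q < >]] >] [B [Q < >] [B [Q < >] [B [Q < >]]]]]

10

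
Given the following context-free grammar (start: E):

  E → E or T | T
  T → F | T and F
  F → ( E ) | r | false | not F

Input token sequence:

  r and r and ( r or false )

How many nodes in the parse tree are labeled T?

5

[E [T [T [T [F r]] and [F r]] and [F ( [E [E [T [F r]]] or [T [F false]]] )]]]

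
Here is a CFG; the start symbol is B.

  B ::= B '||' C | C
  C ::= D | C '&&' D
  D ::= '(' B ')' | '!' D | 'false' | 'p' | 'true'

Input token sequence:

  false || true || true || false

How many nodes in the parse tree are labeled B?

[B [B [B [B [C [D false]]] || [C [D true]]] || [C [D true]]] || [C [D false]]]

4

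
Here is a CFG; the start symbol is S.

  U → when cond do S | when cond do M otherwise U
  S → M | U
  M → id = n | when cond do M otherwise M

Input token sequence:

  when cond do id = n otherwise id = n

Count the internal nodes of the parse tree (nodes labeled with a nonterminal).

4

[S [M when cond do [M id = n] otherwise [M id = n]]]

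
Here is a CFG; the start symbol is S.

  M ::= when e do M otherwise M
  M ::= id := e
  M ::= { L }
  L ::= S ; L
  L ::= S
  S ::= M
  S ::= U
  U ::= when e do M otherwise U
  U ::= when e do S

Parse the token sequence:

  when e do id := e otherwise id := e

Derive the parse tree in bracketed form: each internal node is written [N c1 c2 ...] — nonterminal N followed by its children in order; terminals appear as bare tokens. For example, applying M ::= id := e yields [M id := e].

[S [M when e do [M id := e] otherwise [M id := e]]]

S
M
when e do M otherwise M
when e do id := e otherwise M
when e do id := e otherwise id := e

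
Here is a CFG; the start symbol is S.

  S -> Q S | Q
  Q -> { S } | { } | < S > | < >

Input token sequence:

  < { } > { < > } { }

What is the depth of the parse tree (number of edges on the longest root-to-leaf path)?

5

[S [Q < [S [Q { }]] >] [S [Q { [S [Q < >]] }] [S [Q { }]]]]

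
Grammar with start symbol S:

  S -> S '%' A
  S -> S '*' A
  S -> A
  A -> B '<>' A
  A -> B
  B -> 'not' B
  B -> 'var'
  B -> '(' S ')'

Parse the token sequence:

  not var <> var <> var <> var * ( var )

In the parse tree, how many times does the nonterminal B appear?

7

[S [S [A [B not [B var]] <> [A [B var] <> [A [B var] <> [A [B var]]]]]] * [A [B ( [S [A [B var]]] )]]]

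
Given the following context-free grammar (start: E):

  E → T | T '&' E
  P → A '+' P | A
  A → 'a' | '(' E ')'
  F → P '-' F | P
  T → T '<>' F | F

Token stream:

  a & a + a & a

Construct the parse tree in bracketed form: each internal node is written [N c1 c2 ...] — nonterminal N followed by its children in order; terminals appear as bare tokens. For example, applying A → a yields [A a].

[E [T [F [P [A a]]]] & [E [T [F [P [A a] + [P [A a]]]]] & [E [T [F [P [A a]]]]]]]

E
T & E
F & E
P & E
A & E
a & E
a & T & E
a & F & E
a & P & E
a & A + P & E
a & a + P & E
a & a + A & E
a & a + a & E
a & a + a & T
a & a + a & F
a & a + a & P
a & a + a & A
a & a + a & a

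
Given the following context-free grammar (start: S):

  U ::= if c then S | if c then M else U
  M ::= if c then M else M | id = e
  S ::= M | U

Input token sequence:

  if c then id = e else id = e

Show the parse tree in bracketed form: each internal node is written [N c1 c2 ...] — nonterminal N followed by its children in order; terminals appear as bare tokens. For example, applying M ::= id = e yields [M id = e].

[S [M if c then [M id = e] else [M id = e]]]

S
M
if c then M else M
if c then id = e else M
if c then id = e else id = e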